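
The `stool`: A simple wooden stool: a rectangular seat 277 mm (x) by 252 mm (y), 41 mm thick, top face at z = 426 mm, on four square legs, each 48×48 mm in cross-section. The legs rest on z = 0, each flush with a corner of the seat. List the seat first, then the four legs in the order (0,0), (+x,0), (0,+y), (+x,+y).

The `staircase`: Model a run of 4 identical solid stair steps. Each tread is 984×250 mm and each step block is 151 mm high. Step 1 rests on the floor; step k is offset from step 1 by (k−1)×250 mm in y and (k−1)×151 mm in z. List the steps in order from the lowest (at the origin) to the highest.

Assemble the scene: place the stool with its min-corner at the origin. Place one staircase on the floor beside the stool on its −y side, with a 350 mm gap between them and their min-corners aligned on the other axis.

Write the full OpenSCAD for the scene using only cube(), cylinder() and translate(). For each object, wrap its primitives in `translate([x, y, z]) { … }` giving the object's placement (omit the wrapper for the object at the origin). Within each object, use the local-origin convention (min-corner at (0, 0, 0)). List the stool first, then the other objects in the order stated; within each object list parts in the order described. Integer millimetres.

translate([0, 0, 385]) cube([277, 252, 41]);
cube([48, 48, 385]);
translate([229, 0, 0]) cube([48, 48, 385]);
translate([0, 204, 0]) cube([48, 48, 385]);
translate([229, 204, 0]) cube([48, 48, 385]);
translate([0, -1350, 0]) {
  cube([984, 250, 151]);
  translate([0, 250, 151]) cube([984, 250, 151]);
  translate([0, 500, 302]) cube([984, 250, 151]);
  translate([0, 750, 453]) cube([984, 250, 151]);
}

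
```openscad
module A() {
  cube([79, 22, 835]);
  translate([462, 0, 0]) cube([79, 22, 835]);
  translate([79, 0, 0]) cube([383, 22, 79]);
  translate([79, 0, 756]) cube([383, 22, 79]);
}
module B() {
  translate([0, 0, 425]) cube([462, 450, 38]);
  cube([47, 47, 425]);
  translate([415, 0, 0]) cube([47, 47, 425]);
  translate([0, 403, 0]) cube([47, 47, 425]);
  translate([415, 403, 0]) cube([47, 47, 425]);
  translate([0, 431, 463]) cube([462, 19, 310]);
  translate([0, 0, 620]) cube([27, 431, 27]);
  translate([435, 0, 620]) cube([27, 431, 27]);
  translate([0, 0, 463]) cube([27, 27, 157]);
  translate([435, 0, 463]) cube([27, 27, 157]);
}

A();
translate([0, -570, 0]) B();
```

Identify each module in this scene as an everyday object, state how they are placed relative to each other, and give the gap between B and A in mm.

A is a picture frame. B is a chair. The chair is on the floor beside the picture frame on its −y side. The gap between the chair and the picture frame is 120 mm.

The chair's nearest face is 120 mm from the picture frame's −y face.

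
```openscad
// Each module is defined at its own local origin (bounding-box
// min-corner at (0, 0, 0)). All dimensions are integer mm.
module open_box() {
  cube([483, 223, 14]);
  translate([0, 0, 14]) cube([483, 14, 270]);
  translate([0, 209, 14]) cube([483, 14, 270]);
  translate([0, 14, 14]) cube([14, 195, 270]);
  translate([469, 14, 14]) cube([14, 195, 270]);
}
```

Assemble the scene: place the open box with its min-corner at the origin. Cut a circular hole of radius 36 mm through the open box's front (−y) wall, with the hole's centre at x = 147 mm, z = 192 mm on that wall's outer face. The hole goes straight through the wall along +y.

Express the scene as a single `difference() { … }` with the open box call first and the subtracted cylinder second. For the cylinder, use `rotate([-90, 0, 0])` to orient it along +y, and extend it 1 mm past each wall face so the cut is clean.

difference() {
  open_box();
  translate([147, -1, 192]) rotate([-90, 0, 0]) cylinder(h = 16, r = 36);
}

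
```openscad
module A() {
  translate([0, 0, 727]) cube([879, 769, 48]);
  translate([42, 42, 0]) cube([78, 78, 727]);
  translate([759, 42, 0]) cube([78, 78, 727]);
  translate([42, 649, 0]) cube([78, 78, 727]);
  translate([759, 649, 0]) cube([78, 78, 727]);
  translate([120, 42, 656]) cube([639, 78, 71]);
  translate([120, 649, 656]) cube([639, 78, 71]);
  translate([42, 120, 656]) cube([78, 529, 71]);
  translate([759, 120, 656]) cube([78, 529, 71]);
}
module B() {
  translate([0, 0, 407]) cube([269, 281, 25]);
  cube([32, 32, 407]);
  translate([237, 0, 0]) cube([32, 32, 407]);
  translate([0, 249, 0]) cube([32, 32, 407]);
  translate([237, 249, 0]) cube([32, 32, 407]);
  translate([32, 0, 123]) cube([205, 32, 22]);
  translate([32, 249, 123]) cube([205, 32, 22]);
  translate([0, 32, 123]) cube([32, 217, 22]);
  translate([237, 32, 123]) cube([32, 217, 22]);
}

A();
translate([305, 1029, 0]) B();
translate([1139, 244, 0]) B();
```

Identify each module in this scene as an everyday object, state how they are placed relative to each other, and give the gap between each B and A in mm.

A is a table. B is a stool. Two stools sit around the table at the +y, +x sides. The gap between each stool and the table is 260 mm.

Each stool's nearest face is 260 mm from the table's bounding box.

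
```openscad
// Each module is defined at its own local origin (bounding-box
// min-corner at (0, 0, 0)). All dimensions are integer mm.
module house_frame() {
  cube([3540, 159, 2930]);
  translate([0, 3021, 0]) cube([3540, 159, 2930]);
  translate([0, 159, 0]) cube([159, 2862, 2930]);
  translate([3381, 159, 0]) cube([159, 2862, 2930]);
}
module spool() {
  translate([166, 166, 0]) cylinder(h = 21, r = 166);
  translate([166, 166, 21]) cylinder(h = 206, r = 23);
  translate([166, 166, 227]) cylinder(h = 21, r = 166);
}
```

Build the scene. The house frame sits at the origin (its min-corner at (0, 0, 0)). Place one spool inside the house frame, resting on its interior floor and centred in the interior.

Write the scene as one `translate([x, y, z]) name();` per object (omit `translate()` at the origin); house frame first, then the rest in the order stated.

house_frame();
translate([1604, 1424, 0]) spool();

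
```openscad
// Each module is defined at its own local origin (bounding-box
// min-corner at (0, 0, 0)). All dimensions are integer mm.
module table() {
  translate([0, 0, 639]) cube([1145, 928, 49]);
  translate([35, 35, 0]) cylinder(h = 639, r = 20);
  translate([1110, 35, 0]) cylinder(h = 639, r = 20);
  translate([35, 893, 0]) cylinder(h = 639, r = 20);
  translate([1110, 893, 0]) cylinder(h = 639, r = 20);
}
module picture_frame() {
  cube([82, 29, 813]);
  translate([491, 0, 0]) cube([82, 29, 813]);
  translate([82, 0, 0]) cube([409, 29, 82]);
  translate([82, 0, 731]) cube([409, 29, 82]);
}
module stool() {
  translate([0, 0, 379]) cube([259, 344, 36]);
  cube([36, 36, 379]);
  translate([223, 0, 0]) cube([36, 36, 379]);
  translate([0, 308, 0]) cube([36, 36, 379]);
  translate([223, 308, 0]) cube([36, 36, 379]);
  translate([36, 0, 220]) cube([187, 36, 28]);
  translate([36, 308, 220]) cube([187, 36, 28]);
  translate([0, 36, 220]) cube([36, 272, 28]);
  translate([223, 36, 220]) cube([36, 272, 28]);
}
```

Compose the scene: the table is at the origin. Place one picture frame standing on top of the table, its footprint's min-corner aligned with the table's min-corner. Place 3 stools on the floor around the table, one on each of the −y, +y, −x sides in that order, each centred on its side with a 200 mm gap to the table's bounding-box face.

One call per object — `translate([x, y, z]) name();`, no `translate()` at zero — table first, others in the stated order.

table();
translate([0, 0, 688]) picture_frame();
translate([443, -544, 0]) stool();
translate([443, 1128, 0]) stool();
translate([-459, 292, 0]) stool();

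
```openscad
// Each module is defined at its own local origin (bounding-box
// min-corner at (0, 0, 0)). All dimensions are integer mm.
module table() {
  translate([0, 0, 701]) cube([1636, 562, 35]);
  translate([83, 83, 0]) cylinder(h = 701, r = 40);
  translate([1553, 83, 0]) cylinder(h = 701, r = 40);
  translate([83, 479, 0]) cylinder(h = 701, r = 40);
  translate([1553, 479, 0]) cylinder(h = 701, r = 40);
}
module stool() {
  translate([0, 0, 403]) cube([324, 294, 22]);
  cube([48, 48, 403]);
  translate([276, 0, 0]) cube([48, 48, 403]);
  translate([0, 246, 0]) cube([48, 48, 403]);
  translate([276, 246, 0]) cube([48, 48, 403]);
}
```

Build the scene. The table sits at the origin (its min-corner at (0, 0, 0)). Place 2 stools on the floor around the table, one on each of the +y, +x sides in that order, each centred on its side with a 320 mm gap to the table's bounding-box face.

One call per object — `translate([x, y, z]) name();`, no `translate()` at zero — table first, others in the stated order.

table();
translate([656, 882, 0]) stool();
translate([1956, 134, 0]) stool();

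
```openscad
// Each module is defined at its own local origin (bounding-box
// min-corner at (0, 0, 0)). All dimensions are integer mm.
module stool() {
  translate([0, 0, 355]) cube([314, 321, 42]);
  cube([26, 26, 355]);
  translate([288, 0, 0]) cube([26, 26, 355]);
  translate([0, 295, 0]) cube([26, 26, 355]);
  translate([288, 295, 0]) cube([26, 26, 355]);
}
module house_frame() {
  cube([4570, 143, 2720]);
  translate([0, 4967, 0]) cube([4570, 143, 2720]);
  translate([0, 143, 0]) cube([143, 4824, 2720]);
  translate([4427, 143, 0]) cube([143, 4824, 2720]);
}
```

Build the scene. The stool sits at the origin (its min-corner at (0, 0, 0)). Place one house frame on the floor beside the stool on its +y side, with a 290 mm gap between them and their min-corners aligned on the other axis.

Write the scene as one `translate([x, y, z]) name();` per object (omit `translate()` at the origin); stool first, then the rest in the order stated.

stool();
translate([0, 611, 0]) house_frame();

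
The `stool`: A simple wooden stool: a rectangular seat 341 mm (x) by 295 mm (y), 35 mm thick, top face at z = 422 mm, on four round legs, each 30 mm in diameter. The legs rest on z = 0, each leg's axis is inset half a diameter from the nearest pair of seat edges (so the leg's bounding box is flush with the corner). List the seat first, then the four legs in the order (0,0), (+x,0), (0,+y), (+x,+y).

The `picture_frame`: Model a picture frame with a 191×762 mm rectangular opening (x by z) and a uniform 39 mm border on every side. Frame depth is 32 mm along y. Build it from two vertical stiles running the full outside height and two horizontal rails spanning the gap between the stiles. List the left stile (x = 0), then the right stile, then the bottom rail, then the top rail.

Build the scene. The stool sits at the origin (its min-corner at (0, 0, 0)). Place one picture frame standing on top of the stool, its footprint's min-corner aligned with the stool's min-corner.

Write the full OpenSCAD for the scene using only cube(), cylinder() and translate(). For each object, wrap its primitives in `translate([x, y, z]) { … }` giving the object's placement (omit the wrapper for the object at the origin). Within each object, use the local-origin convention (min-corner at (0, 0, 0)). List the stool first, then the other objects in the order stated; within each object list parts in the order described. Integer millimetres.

translate([0, 0, 387]) cube([341, 295, 35]);
translate([15, 15, 0]) cylinder(h = 387, r = 15);
translate([326, 15, 0]) cylinder(h = 387, r = 15);
translate([15, 280, 0]) cylinder(h = 387, r = 15);
translate([326, 280, 0]) cylinder(h = 387, r = 15);
translate([0, 0, 422]) {
  cube([39, 32, 840]);
  translate([230, 0, 0]) cube([39, 32, 840]);
  translate([39, 0, 0]) cube([191, 32, 39]);
  translate([39, 0, 801]) cube([191, 32, 39]);
}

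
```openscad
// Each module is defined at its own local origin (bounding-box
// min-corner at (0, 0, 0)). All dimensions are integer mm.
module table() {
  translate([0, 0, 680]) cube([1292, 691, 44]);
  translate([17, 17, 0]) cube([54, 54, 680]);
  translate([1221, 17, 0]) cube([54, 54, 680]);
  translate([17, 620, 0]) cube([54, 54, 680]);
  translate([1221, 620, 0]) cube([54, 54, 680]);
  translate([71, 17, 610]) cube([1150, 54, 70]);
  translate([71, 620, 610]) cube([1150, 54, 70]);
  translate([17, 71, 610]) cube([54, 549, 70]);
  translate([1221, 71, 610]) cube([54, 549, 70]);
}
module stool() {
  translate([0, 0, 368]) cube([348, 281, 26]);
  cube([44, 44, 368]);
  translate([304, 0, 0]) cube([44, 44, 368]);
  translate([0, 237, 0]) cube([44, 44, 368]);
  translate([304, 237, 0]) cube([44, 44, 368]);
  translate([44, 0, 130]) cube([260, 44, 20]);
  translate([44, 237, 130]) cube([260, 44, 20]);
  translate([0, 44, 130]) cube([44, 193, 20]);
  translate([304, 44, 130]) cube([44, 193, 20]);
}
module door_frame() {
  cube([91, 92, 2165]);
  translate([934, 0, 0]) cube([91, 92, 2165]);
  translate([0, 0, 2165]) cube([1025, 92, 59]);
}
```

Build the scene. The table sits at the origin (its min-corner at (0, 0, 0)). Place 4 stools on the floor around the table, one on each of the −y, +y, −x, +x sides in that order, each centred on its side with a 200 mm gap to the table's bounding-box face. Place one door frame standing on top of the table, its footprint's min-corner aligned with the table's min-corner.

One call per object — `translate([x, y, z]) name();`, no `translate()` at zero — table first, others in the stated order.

table();
translate([472, -481, 0]) stool();
translate([472, 891, 0]) stool();
translate([-548, 205, 0]) stool();
translate([1492, 205, 0]) stool();
translate([0, 0, 724]) door_frame();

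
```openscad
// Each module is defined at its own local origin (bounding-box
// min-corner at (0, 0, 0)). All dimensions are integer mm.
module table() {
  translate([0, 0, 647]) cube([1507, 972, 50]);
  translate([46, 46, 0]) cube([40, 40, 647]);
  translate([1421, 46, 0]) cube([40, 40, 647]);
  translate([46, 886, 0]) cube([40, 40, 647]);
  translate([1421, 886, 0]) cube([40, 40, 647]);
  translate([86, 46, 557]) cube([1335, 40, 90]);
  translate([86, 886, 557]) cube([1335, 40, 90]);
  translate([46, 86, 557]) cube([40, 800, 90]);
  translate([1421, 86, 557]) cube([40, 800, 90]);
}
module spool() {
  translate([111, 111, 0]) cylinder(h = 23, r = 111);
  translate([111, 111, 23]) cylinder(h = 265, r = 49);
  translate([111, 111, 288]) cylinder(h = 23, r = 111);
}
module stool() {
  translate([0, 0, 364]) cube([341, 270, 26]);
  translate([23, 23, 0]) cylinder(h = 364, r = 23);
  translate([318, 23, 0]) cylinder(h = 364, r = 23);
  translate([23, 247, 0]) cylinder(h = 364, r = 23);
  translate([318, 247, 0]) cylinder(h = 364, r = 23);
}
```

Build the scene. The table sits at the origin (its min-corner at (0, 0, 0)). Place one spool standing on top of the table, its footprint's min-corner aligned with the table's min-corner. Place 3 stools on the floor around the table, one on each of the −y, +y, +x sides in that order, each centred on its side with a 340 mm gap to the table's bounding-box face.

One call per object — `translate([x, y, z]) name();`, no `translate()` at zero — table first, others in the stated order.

table();
translate([0, 0, 697]) spool();
translate([583, -610, 0]) stool();
translate([583, 1312, 0]) stool();
translate([1847, 351, 0]) stool();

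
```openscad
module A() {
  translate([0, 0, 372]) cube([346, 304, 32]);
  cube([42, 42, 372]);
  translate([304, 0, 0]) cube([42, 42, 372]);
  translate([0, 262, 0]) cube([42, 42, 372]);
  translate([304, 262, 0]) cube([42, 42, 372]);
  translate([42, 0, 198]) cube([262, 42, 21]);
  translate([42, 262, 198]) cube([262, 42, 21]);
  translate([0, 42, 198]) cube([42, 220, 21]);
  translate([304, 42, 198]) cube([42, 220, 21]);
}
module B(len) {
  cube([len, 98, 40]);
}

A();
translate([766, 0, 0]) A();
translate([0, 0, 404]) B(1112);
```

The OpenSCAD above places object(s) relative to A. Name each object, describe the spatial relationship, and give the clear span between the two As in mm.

Second stool starts at x = 766; first ends at x = 346; clear span = 766 − 346 = 420 mm.

A is a stool. B is a beam. A beam spans the tops of two stools. The clear span between the two stools is 420 mm.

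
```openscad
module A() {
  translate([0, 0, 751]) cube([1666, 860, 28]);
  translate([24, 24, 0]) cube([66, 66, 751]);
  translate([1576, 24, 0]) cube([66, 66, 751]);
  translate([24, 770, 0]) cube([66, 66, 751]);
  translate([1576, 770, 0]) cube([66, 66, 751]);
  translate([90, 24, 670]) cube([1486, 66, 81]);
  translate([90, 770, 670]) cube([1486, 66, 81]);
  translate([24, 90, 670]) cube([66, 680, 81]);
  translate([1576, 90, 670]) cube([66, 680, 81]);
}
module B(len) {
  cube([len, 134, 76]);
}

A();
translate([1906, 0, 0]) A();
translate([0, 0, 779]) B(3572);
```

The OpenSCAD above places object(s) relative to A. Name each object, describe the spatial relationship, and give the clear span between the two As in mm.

Second table starts at x = 1906; first ends at x = 1666; clear span = 1906 − 1666 = 240 mm.

A is a table. B is a beam. A beam spans the tops of two tables. The clear span between the two tables is 240 mm.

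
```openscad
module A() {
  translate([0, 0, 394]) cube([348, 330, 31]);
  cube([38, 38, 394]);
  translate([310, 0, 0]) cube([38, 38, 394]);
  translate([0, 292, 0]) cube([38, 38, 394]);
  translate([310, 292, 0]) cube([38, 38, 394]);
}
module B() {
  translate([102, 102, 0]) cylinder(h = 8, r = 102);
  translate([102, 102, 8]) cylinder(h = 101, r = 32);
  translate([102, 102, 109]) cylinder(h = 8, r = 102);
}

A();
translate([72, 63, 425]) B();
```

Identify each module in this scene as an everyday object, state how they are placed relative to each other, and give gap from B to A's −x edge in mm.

The spool's min-x is at 72; the stool's min-x is 0; gap = 72 mm.

A is a stool. B is a spool. The spool is on top of the stool, centred. The gap from the spool to the stool's −x edge is 72 mm.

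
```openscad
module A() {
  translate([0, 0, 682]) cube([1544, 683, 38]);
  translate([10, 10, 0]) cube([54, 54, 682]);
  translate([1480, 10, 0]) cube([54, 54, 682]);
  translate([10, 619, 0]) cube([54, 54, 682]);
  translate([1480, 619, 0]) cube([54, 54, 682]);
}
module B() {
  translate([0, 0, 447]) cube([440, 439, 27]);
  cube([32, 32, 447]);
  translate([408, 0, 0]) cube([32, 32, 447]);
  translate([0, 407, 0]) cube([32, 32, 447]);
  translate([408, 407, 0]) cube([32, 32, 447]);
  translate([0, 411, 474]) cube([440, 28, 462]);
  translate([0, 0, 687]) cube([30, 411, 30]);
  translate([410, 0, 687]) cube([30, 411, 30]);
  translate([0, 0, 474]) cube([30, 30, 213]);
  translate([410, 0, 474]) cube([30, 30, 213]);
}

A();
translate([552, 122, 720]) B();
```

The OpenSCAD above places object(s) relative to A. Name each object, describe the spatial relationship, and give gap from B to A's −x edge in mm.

A is a table. B is a chair. The chair is on top of the table, centred. The gap from the chair to the table's −x edge is 552 mm.

The chair's min-x is at 552; the table's min-x is 0; gap = 552 mm.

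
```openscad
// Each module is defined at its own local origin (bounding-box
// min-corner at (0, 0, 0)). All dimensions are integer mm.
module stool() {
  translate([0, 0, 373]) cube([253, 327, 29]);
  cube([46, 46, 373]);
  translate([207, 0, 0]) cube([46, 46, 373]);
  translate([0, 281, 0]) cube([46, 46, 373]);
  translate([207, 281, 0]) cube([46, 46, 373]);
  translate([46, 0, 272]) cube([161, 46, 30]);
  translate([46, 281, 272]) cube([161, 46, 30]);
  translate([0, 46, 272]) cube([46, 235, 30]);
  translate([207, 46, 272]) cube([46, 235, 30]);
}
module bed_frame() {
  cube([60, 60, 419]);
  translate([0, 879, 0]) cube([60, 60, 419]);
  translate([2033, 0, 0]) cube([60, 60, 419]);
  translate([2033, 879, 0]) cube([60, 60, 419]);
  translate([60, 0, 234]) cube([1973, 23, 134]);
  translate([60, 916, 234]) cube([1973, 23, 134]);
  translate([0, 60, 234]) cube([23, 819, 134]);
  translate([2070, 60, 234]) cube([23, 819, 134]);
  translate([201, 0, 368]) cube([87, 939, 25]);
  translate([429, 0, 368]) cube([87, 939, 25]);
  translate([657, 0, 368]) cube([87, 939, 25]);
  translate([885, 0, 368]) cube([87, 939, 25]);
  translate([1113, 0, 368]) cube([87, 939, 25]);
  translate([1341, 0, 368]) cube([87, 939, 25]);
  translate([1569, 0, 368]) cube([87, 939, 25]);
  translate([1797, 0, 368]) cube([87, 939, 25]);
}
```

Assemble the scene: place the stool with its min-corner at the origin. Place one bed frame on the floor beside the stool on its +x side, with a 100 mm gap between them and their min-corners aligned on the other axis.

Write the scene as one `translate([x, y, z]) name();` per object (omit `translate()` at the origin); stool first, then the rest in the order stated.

stool();
translate([353, 0, 0]) bed_frame();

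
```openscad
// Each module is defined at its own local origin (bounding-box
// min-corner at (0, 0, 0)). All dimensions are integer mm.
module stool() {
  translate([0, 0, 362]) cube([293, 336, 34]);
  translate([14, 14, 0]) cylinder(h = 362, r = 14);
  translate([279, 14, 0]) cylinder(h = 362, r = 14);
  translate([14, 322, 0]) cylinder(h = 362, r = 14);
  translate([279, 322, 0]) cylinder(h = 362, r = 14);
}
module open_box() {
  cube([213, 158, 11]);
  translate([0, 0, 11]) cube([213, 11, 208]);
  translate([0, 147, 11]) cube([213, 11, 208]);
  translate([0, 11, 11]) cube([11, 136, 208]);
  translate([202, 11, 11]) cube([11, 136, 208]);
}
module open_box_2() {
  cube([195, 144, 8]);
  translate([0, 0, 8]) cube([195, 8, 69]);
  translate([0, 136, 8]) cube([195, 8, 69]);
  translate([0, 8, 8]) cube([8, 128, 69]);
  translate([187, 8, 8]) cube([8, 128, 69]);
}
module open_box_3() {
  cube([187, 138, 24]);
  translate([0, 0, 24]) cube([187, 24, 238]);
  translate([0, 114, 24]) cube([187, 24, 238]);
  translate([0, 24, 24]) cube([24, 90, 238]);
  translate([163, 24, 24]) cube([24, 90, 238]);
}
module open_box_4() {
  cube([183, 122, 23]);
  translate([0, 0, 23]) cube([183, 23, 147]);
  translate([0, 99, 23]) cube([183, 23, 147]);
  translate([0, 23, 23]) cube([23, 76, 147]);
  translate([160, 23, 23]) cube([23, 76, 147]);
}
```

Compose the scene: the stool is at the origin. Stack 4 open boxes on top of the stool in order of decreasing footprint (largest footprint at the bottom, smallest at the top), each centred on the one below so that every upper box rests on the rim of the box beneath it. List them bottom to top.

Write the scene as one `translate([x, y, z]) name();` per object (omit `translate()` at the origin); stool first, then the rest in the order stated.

stool();
translate([40, 89, 396]) open_box();
translate([49, 96, 615]) open_box_2();
translate([53, 99, 692]) open_box_3();
translate([55, 107, 954]) open_box_4();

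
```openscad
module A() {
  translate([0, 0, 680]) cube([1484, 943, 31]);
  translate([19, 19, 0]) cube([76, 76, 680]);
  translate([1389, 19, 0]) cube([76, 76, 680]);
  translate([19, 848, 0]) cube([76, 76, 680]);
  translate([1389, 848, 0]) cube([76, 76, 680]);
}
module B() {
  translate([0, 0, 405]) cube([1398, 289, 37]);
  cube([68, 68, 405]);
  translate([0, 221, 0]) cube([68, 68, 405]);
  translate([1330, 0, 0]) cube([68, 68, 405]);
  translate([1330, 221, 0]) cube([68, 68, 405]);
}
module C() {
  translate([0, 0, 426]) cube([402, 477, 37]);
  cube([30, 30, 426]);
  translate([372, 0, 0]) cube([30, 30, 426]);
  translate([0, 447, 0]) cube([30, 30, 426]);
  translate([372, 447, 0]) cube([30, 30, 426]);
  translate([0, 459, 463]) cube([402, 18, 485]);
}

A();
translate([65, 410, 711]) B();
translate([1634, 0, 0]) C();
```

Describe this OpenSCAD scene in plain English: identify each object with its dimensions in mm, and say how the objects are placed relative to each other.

A is a rectangular dining table. The top is 1484×943×31 mm with its upper surface at z = 711 mm. It stands on four 76×76 mm square legs, each inset 19 mm from the nearest pair of top edges, running from the floor to the underside of the top.

B is a long wooden bench with a 1398 mm (x) × 289 mm (y) seat, 37 mm thick, its top surface 442 mm above the floor. Four 68 mm square legs at the seat corners, flush with the edges, run from z = 0 to the seat underside.

C is a chair. The seat is a 402×477×37 mm slab with its top at z = 463 mm, on four 30×30 mm corner legs (flush with the seat edges, standing on z = 0). A flat backrest 18 mm thick, 485 mm tall, spans the full seat width and rises from the seat top along its +y edge, rear face flush with the rear of the seat.

The bench is on top of the table. The chair is on the floor beside the table on its +x side.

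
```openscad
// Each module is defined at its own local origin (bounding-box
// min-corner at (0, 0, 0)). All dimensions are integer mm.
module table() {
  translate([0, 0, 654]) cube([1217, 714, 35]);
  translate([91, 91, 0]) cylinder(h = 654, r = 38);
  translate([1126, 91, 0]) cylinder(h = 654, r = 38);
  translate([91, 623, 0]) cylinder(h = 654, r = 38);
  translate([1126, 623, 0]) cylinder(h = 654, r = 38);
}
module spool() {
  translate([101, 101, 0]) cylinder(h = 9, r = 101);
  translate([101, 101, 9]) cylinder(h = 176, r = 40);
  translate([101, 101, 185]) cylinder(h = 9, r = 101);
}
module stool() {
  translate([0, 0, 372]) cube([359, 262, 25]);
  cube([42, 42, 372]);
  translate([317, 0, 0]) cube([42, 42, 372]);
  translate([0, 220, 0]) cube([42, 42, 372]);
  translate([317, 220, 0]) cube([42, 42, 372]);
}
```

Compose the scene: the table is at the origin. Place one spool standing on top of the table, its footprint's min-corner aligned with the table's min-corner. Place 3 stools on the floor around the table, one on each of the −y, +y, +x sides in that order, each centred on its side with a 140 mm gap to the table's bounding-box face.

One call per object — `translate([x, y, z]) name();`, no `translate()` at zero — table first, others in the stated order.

table();
translate([0, 0, 689]) spool();
translate([429, -402, 0]) stool();
translate([429, 854, 0]) stool();
translate([1357, 226, 0]) stool();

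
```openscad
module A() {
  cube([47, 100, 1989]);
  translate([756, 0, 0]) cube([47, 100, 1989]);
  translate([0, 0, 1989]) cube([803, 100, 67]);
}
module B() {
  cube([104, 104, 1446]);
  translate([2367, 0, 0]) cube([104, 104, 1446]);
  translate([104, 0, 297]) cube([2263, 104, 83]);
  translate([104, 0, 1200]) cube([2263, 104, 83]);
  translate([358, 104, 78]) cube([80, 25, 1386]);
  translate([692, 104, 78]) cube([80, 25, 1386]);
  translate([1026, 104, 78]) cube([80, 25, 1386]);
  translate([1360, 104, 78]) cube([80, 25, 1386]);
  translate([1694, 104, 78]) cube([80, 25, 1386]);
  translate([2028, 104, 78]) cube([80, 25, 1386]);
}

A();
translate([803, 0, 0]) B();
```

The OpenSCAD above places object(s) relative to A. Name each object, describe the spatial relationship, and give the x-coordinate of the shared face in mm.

A is a door frame. B is a fence section. The fence section is against the door frame's +x side, with their −y faces flush. The x-coordinate of the shared face is 803 mm.

The door frame's +x face and the fence section's −x face are both at x = 803 mm.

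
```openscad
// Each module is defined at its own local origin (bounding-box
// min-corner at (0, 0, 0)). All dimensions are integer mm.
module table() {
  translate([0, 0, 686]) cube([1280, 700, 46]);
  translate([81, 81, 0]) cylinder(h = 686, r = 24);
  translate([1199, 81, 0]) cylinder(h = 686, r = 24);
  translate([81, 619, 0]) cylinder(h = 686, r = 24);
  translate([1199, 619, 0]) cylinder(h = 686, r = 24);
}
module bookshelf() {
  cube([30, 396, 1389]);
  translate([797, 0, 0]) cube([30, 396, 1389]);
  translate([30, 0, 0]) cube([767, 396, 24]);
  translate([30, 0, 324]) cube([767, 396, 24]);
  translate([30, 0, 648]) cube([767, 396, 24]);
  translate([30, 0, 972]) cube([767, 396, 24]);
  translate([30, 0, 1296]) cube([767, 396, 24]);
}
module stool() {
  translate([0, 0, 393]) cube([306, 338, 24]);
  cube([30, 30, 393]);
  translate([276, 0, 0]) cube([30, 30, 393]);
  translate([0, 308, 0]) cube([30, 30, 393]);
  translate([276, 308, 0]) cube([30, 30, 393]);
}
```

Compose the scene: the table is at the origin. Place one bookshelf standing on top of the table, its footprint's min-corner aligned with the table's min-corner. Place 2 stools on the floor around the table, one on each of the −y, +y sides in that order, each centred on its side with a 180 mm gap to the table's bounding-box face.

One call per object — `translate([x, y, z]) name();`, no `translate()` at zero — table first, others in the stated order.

table();
translate([0, 0, 732]) bookshelf();
translate([487, -518, 0]) stool();
translate([487, 880, 0]) stool();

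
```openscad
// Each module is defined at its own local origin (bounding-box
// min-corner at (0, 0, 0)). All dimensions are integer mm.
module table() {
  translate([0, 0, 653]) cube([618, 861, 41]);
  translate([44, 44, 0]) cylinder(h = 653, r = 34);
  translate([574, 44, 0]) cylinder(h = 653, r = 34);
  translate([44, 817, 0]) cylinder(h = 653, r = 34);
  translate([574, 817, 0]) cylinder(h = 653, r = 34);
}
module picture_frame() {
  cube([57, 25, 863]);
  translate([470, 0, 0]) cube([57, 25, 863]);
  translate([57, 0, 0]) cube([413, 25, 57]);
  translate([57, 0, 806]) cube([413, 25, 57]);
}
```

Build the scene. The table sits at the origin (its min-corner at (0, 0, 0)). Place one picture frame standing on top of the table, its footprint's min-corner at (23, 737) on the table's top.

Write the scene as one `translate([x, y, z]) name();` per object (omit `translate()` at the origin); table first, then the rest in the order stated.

table();
translate([23, 737, 694]) picture_frame();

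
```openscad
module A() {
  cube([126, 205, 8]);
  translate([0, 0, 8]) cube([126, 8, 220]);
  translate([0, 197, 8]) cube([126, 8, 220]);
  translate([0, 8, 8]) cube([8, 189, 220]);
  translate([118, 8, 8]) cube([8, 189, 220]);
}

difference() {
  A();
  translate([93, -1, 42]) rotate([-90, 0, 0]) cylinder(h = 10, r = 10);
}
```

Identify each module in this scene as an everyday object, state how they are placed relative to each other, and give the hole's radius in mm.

The subtracted cylinder has r = 10 mm.

A is an open box. The open box has a circular hole through its front wall. The hole's radius is 10 mm.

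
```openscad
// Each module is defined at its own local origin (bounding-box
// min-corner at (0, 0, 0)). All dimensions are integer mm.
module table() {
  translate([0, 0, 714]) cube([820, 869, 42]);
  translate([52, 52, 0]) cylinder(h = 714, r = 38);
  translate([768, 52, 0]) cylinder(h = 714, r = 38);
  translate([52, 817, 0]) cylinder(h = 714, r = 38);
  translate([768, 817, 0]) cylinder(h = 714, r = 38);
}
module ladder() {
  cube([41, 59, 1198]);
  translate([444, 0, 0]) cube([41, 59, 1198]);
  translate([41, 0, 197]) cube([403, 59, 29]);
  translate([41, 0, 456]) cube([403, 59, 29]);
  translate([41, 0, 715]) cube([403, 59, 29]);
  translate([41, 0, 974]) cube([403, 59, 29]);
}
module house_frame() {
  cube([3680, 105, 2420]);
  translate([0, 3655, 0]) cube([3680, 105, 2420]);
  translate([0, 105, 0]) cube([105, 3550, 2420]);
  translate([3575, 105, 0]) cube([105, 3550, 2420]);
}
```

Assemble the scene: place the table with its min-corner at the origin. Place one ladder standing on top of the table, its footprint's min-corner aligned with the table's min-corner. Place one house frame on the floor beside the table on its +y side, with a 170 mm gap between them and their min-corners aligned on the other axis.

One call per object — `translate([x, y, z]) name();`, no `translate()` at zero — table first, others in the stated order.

table();
translate([0, 0, 756]) ladder();
translate([0, 1039, 0]) house_frame();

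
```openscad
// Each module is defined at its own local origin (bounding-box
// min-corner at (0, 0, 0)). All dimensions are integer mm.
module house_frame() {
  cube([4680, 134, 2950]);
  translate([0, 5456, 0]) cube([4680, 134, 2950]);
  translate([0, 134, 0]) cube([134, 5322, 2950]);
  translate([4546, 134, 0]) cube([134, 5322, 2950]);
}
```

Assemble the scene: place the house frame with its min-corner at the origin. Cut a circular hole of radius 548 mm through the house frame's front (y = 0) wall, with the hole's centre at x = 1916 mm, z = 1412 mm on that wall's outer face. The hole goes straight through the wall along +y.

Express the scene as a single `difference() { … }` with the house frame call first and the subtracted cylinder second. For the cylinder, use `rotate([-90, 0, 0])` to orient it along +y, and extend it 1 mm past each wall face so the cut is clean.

difference() {
  house_frame();
  translate([1916, -1, 1412]) rotate([-90, 0, 0]) cylinder(h = 136, r = 548);
}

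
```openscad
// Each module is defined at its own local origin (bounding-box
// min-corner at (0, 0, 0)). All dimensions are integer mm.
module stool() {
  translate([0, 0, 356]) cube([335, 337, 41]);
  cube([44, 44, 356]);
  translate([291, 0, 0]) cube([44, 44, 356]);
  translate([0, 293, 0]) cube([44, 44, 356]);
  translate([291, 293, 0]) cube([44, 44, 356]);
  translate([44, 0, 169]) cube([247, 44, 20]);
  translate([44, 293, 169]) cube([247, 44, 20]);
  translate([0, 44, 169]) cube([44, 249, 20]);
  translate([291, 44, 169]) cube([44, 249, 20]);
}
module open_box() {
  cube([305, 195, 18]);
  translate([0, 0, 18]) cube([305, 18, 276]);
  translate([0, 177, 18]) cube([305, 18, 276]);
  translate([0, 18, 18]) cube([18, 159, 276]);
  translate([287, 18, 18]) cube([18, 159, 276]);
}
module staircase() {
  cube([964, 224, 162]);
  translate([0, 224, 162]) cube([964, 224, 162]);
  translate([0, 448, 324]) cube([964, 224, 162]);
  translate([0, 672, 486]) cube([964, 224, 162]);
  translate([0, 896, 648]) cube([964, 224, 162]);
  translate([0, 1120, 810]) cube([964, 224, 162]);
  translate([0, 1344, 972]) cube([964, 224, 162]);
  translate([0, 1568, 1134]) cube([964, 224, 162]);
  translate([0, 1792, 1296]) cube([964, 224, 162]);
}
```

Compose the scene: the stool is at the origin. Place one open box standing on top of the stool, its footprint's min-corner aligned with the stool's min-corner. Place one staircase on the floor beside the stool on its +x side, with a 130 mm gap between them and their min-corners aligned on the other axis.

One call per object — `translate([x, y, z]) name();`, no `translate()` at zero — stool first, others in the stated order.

stool();
translate([0, 0, 397]) open_box();
translate([465, 0, 0]) staircase();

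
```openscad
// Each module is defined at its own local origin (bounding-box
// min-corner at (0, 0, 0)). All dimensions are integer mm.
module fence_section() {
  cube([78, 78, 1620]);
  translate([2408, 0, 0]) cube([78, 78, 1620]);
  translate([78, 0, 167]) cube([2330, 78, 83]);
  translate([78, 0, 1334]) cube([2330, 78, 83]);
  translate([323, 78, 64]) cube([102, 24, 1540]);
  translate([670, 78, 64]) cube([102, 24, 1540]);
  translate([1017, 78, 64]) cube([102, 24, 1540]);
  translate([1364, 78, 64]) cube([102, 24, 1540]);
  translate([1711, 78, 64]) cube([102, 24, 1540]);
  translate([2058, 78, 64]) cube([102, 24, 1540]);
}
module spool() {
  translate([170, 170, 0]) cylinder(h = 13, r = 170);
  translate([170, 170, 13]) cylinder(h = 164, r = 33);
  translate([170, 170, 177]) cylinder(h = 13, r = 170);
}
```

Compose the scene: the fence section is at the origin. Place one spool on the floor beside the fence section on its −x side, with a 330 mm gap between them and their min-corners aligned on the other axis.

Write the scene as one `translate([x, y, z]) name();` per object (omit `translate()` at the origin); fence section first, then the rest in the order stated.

fence_section();
translate([-670, 0, 0]) spool();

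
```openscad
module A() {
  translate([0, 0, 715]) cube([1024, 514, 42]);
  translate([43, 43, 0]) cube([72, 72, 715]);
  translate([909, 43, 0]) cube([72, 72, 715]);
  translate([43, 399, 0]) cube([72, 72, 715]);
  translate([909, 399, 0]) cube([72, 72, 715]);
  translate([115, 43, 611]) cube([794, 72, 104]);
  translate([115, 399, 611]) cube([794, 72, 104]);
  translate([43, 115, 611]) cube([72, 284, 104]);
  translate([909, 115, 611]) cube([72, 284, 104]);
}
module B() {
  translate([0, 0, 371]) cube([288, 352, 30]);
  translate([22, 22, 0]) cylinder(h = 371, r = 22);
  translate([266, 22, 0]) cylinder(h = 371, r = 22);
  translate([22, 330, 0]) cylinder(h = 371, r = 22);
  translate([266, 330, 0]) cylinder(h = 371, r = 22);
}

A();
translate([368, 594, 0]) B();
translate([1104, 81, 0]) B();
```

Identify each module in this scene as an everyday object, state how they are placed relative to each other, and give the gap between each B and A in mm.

Each stool's nearest face is 80 mm from the table's bounding box.

A is a table. B is a stool. Two stools sit around the table at the +y, +x sides. The gap between each stool and the table is 80 mm.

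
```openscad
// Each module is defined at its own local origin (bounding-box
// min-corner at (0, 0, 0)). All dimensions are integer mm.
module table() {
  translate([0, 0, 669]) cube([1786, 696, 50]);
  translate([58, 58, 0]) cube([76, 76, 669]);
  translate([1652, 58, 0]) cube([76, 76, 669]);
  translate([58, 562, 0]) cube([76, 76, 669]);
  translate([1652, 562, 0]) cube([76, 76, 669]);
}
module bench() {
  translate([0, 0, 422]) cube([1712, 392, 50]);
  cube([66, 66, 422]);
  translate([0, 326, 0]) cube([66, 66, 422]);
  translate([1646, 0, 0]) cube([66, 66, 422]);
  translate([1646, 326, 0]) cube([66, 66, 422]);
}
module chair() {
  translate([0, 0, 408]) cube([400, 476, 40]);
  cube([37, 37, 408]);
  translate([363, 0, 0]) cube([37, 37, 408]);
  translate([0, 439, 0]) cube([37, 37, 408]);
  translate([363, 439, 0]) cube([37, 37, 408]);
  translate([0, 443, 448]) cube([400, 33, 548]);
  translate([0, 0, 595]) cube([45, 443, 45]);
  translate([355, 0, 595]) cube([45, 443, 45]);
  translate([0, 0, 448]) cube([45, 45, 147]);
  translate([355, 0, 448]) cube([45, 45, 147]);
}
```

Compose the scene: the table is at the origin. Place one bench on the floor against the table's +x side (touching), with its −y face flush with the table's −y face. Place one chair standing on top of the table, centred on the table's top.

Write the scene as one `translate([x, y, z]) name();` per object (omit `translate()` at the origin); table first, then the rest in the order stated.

table();
translate([1786, 0, 0]) bench();
translate([693, 110, 719]) chair();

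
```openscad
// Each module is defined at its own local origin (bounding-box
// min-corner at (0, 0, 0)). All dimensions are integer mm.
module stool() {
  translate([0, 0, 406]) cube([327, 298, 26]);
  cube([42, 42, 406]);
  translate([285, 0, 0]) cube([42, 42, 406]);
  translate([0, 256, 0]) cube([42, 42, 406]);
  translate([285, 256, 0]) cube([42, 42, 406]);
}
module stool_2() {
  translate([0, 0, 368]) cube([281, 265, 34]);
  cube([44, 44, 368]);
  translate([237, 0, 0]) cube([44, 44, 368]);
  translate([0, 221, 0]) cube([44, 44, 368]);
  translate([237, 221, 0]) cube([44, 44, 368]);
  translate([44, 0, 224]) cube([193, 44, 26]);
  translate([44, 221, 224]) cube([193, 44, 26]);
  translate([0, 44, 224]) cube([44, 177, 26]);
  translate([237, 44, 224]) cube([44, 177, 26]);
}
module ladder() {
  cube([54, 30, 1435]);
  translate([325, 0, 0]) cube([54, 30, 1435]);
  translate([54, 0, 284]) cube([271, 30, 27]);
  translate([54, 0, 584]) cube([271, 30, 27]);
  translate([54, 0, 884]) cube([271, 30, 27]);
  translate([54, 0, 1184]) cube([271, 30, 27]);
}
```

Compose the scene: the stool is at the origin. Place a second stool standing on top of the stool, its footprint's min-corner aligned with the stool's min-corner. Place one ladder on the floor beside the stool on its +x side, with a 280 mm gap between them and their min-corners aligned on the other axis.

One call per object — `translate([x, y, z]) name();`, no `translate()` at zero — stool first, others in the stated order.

stool();
translate([0, 0, 432]) stool_2();
translate([607, 0, 0]) ladder();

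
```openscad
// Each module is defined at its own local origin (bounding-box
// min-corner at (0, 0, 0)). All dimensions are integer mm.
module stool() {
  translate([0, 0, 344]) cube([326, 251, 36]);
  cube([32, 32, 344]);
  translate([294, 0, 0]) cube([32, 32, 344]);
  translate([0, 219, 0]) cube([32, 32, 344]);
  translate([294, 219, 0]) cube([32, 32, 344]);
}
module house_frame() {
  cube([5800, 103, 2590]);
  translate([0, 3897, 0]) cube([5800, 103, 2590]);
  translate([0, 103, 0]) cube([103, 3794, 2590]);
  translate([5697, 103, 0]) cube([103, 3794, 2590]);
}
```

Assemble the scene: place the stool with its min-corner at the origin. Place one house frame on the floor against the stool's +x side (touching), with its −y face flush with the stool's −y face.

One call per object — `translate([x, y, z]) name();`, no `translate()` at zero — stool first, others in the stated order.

stool();
translate([326, 0, 0]) house_frame();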